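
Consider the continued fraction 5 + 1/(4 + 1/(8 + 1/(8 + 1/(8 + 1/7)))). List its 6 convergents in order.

Using the convergent recurrence p_i = a_i*p_{i-1} + p_{i-2}, q_i = a_i*q_{i-1} + q_{i-2} with p_{-2}=0, p_{-1}=1, q_{-2}=1, q_{-1}=0:
  i=0: a_0=5, p_0 = 5*1 + 0 = 5, q_0 = 5*0 + 1 = 1.
  i=1: a_1=4, p_1 = 4*5 + 1 = 21, q_1 = 4*1 + 0 = 4.
  i=2: a_2=8, p_2 = 8*21 + 5 = 173, q_2 = 8*4 + 1 = 33.
  i=3: a_3=8, p_3 = 8*173 + 21 = 1405, q_3 = 8*33 + 4 = 268.
  i=4: a_4=8, p_4 = 8*1405 + 173 = 11413, q_4 = 8*268 + 33 = 2177.
  i=5: a_5=7, p_5 = 7*11413 + 1405 = 81296, q_5 = 7*2177 + 268 = 15507.

5/1, 21/4, 173/33, 1405/268, 11413/2177, 81296/15507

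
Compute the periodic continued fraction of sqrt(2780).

Write x_i = (sqrt(2780) + m_i)/d_i with (m_0, d_0) = (0, 1). a_0 = floor(sqrt(2780)) = 52, since 52^2 = 2704 <= 2780 < 2809 = 53^2.
Iterate m_{i+1} = d_i*a_i - m_i, d_{i+1} = (2780 - m_{i+1}^2)/d_i, a_{i+1} = floor((a_0 + m_{i+1})/d_{i+1}):
  m_1 = 1*52 - 0 = 52, d_1 = (2780 - 52^2)/1 = 76/1 = 76, a_1 = floor((52 + 52)/76) = 1.
  m_2 = 76*1 - 52 = 24, d_2 = (2780 - 24^2)/76 = 2204/76 = 29, a_2 = floor((52 + 24)/29) = 2.
  m_3 = 29*2 - 24 = 34, d_3 = (2780 - 34^2)/29 = 1624/29 = 56, a_3 = floor((52 + 34)/56) = 1.
  m_4 = 56*1 - 34 = 22, d_4 = (2780 - 22^2)/56 = 2296/56 = 41, a_4 = floor((52 + 22)/41) = 1.
  m_5 = 41*1 - 22 = 19, d_5 = (2780 - 19^2)/41 = 2419/41 = 59, a_5 = floor((52 + 19)/59) = 1.
  m_6 = 59*1 - 19 = 40, d_6 = (2780 - 40^2)/59 = 1180/59 = 20, a_6 = floor((52 + 40)/20) = 4.
  m_7 = 20*4 - 40 = 40, d_7 = (2780 - 40^2)/20 = 1180/20 = 59, a_7 = floor((52 + 40)/59) = 1.
  m_8 = 59*1 - 40 = 19, d_8 = (2780 - 19^2)/59 = 2419/59 = 41, a_8 = floor((52 + 19)/41) = 1.
  m_9 = 41*1 - 19 = 22, d_9 = (2780 - 22^2)/41 = 2296/41 = 56, a_9 = floor((52 + 22)/56) = 1.
  m_10 = 56*1 - 22 = 34, d_10 = (2780 - 34^2)/56 = 1624/56 = 29, a_10 = floor((52 + 34)/29) = 2.
  m_11 = 29*2 - 34 = 24, d_11 = (2780 - 24^2)/29 = 2204/29 = 76, a_11 = floor((52 + 24)/76) = 1.
  m_12 = 76*1 - 24 = 52, d_12 = (2780 - 52^2)/76 = 76/76 = 1, a_12 = floor((52 + 52)/1) = 104.
  m_13 = 1*104 - 52 = 52, d_13 = (2780 - 52^2)/1 = 76/1 = 76: (m_13, d_13) = (m_1, d_1) = (52, 76), so from here the quotients repeat a_1, ..., a_12; the period length is 12.
Hence the expansion of sqrt(2780) is a_0 = 52 followed by the repeating block 1, 2, 1, 1, 1, 4, 1, 1, 1, 2, 1, 104 (period 12).

[52; (1, 2, 1, 1, 1, 4, 1, 1, 1, 2, 1, 104)]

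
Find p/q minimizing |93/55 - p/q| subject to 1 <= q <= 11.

Expand x = 93/55 as a continued fraction with the Euclidean algorithm:
  93 = 1*55 + 38, so a_0 = 1.
  55 = 1*38 + 17, so a_1 = 1.
  38 = 2*17 + 4, so a_2 = 2.
  17 = 4*4 + 1, so a_3 = 4.
  4 = 4*1 + 0, so a_4 = 4.
so x = [1; 1, 2, 4, 4].
Convergents (p_i = a_i*p_{i-1} + p_{i-2}, q_i = a_i*q_{i-1} + q_{i-2} with p_{-2}=0, p_{-1}=1, q_{-2}=1, q_{-1}=0), until the denominator exceeds 11:
  i=0: a_0=1, p_0 = 1*1 + 0 = 1, q_0 = 1*0 + 1 = 1.
  i=1: a_1=1, p_1 = 1*1 + 1 = 2, q_1 = 1*1 + 0 = 1.
  i=2: a_2=2, p_2 = 2*2 + 1 = 5, q_2 = 2*1 + 1 = 3.
  i=3: a_3=4, p_3 = 4*5 + 2 = 22, q_3 = 4*3 + 1 = 13.
q_3 = 13 > 11, so the last convergent with denominator <= 11 is p_2/q_2 = 5/3.
The closest fraction with denominator <= 11 is either p_2/q_2 or the intermediate fraction (k*p_2 + p_1)/(k*q_2 + q_1) with the largest k >= 1 whose denominator stays <= 11; these approach x as k grows, and every other convergent or intermediate fraction in range is farther away.
Largest k: floor((11 - q_1)/q_2) = floor((11 - 1)/3) = 3.
That gives (3*5 + 2)/(3*3 + 1) = 17/10.
Compare the errors: |x - 5/3| = |93*3 - 5*55|/(55*3) = 4/165, and |x - 17/10| = |93*10 - 17*55|/(55*10) = 5/550.
Cross-multiplying, 5*165 = 825 < 2200 = 4*550, so 5/550 is smaller: the intermediate fraction 17/10 is closer to x than 5/3.

17/10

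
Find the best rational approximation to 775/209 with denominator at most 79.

Expand x = 775/209 as a continued fraction with the Euclidean algorithm:
  775 = 3*209 + 148, so a_0 = 3.
  209 = 1*148 + 61, so a_1 = 1.
  148 = 2*61 + 26, so a_2 = 2.
  61 = 2*26 + 9, so a_3 = 2.
  26 = 2*9 + 8, so a_4 = 2.
  9 = 1*8 + 1, so a_5 = 1.
  8 = 8*1 + 0, so a_6 = 8.
so x = [3; 1, 2, 2, 2, 1, 8].
Convergents (p_i = a_i*p_{i-1} + p_{i-2}, q_i = a_i*q_{i-1} + q_{i-2} with p_{-2}=0, p_{-1}=1, q_{-2}=1, q_{-1}=0), until the denominator exceeds 79:
  i=0: a_0=3, p_0 = 3*1 + 0 = 3, q_0 = 3*0 + 1 = 1.
  i=1: a_1=1, p_1 = 1*3 + 1 = 4, q_1 = 1*1 + 0 = 1.
  i=2: a_2=2, p_2 = 2*4 + 3 = 11, q_2 = 2*1 + 1 = 3.
  i=3: a_3=2, p_3 = 2*11 + 4 = 26, q_3 = 2*3 + 1 = 7.
  i=4: a_4=2, p_4 = 2*26 + 11 = 63, q_4 = 2*7 + 3 = 17.
  i=5: a_5=1, p_5 = 1*63 + 26 = 89, q_5 = 1*17 + 7 = 24.
  i=6: a_6=8, p_6 = 8*89 + 63 = 775, q_6 = 8*24 + 17 = 209.
q_6 = 209 > 79, so the last convergent with denominator <= 79 is p_5/q_5 = 89/24.
The closest fraction with denominator <= 79 is either p_5/q_5 or the intermediate fraction (k*p_5 + p_4)/(k*q_5 + q_4) with the largest k >= 1 whose denominator stays <= 79; these approach x as k grows, and every other convergent or intermediate fraction in range is farther away.
Largest k: floor((79 - q_4)/q_5) = floor((79 - 17)/24) = 2.
That gives (2*89 + 63)/(2*24 + 17) = 241/65.
Compare the errors: |x - 89/24| = |775*24 - 89*209|/(209*24) = 1/5016, and |x - 241/65| = |775*65 - 241*209|/(209*65) = 6/13585.
Cross-multiplying, 1*13585 = 13585 < 30096 = 6*5016, so 1/5016 is smaller: the convergent 89/24 is closer to x than 241/65.

89/24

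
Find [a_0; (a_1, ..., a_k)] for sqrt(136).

Write x_i = (sqrt(136) + m_i)/d_i with (m_0, d_0) = (0, 1). a_0 = floor(sqrt(136)) = 11, since 11^2 = 121 <= 136 < 144 = 12^2.
Iterate m_{i+1} = d_i*a_i - m_i, d_{i+1} = (136 - m_{i+1}^2)/d_i, a_{i+1} = floor((a_0 + m_{i+1})/d_{i+1}):
  m_1 = 1*11 - 0 = 11, d_1 = (136 - 11^2)/1 = 15/1 = 15, a_1 = floor((11 + 11)/15) = 1.
  m_2 = 15*1 - 11 = 4, d_2 = (136 - 4^2)/15 = 120/15 = 8, a_2 = floor((11 + 4)/8) = 1.
  m_3 = 8*1 - 4 = 4, d_3 = (136 - 4^2)/8 = 120/8 = 15, a_3 = floor((11 + 4)/15) = 1.
  m_4 = 15*1 - 4 = 11, d_4 = (136 - 11^2)/15 = 15/15 = 1, a_4 = floor((11 + 11)/1) = 22.
  m_5 = 1*22 - 11 = 11, d_5 = (136 - 11^2)/1 = 15/1 = 15: (m_5, d_5) = (m_1, d_1) = (11, 15), so from here the quotients repeat a_1, ..., a_4; the period length is 4.
Hence the expansion of sqrt(136) is a_0 = 11 followed by the repeating block 1, 1, 1, 22 (period 4).

[11; (1, 1, 1, 22)]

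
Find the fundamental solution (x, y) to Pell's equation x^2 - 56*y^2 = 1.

First expand sqrt(56) as a continued fraction. With x_i = (sqrt(56) + m_i)/d_i and (m_0, d_0) = (0, 1): a_0 = floor(sqrt(56)) = 7, since 7^2 = 49 <= 56 < 64 = 8^2.
Iterate m_{i+1} = d_i*a_i - m_i, d_{i+1} = (56 - m_{i+1}^2)/d_i, a_{i+1} = floor((a_0 + m_{i+1})/d_{i+1}):
  m_1 = 1*7 - 0 = 7, d_1 = (56 - 7^2)/1 = 7/1 = 7, a_1 = floor((7 + 7)/7) = 2.
  m_2 = 7*2 - 7 = 7, d_2 = (56 - 7^2)/7 = 7/7 = 1, a_2 = floor((7 + 7)/1) = 14.
  m_3 = 1*14 - 7 = 7, d_3 = (56 - 7^2)/1 = 7/1 = 7: (m_3, d_3) = (m_1, d_1) = (7, 7), so from here the quotients repeat a_1, a_2; the period length is 2.
So sqrt(56) = [7; (2, 14)] with period length k = 2.
k is even, so the fundamental solution of x^2 - 56y^2 = 1 is (p_{k-1}, q_{k-1}) = (p_1, q_1); compute convergents through index 1.
Convergents (p_i = a_i*p_{i-1} + p_{i-2}, q_i = a_i*q_{i-1} + q_{i-2} with p_{-2}=0, p_{-1}=1, q_{-2}=1, q_{-1}=0):
  i=0: a_0=7, p_0 = 7*1 + 0 = 7, q_0 = 7*0 + 1 = 1.
  i=1: a_1=2, p_1 = 2*7 + 1 = 15, q_1 = 2*1 + 0 = 2.
Check: 15^2 - 56*2^2 = 225 - 224 = 1, so (x, y) = (15, 2) solves the equation, and by the theorem it is the least positive solution.

(x, y) = (15, 2)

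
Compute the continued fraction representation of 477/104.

[4; 1, 1, 2, 2, 1, 1, 3]

Run the Euclidean algorithm on 477 and 104; the successive quotients are the partial quotients a_0, a_1, ... (each step inverts the fractional part left over by the previous one):
  477 = 4*104 + 61, so a_0 = 4.
  104 = 1*61 + 43, so a_1 = 1.
  61 = 1*43 + 18, so a_2 = 1.
  43 = 2*18 + 7, so a_3 = 2.
  18 = 2*7 + 4, so a_4 = 2.
  7 = 1*4 + 3, so a_5 = 1.
  4 = 1*3 + 1, so a_6 = 1.
  3 = 3*1 + 0, so a_7 = 3.
The remainder reaches 0 after 8 divisions, so the expansion has 8 partial quotients, read off in order.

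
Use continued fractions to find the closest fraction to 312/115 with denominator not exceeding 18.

19/7

Expand x = 312/115 as a continued fraction with the Euclidean algorithm:
  312 = 2*115 + 82, so a_0 = 2.
  115 = 1*82 + 33, so a_1 = 1.
  82 = 2*33 + 16, so a_2 = 2.
  33 = 2*16 + 1, so a_3 = 2.
  16 = 16*1 + 0, so a_4 = 16.
so x = [2; 1, 2, 2, 16].
Convergents (p_i = a_i*p_{i-1} + p_{i-2}, q_i = a_i*q_{i-1} + q_{i-2} with p_{-2}=0, p_{-1}=1, q_{-2}=1, q_{-1}=0), until the denominator exceeds 18:
  i=0: a_0=2, p_0 = 2*1 + 0 = 2, q_0 = 2*0 + 1 = 1.
  i=1: a_1=1, p_1 = 1*2 + 1 = 3, q_1 = 1*1 + 0 = 1.
  i=2: a_2=2, p_2 = 2*3 + 2 = 8, q_2 = 2*1 + 1 = 3.
  i=3: a_3=2, p_3 = 2*8 + 3 = 19, q_3 = 2*3 + 1 = 7.
  i=4: a_4=16, p_4 = 16*19 + 8 = 312, q_4 = 16*7 + 3 = 115.
q_4 = 115 > 18, so the last convergent with denominator <= 18 is p_3/q_3 = 19/7.
The closest fraction with denominator <= 18 is either p_3/q_3 or the intermediate fraction (k*p_3 + p_2)/(k*q_3 + q_2) with the largest k >= 1 whose denominator stays <= 18; these approach x as k grows, and every other convergent or intermediate fraction in range is farther away.
Largest k: floor((18 - q_2)/q_3) = floor((18 - 3)/7) = 2.
That gives (2*19 + 8)/(2*7 + 3) = 46/17.
Compare the errors: |x - 19/7| = |312*7 - 19*115|/(115*7) = 1/805, and |x - 46/17| = |312*17 - 46*115|/(115*17) = 14/1955.
Cross-multiplying, 1*1955 = 1955 < 11270 = 14*805, so 1/805 is smaller: the convergent 19/7 is closer to x than 46/17.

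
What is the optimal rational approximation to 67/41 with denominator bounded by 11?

Expand x = 67/41 as a continued fraction with the Euclidean algorithm:
  67 = 1*41 + 26, so a_0 = 1.
  41 = 1*26 + 15, so a_1 = 1.
  26 = 1*15 + 11, so a_2 = 1.
  15 = 1*11 + 4, so a_3 = 1.
  11 = 2*4 + 3, so a_4 = 2.
  4 = 1*3 + 1, so a_5 = 1.
  3 = 3*1 + 0, so a_6 = 3.
so x = [1; 1, 1, 1, 2, 1, 3].
Convergents (p_i = a_i*p_{i-1} + p_{i-2}, q_i = a_i*q_{i-1} + q_{i-2} with p_{-2}=0, p_{-1}=1, q_{-2}=1, q_{-1}=0), until the denominator exceeds 11:
  i=0: a_0=1, p_0 = 1*1 + 0 = 1, q_0 = 1*0 + 1 = 1.
  i=1: a_1=1, p_1 = 1*1 + 1 = 2, q_1 = 1*1 + 0 = 1.
  i=2: a_2=1, p_2 = 1*2 + 1 = 3, q_2 = 1*1 + 1 = 2.
  i=3: a_3=1, p_3 = 1*3 + 2 = 5, q_3 = 1*2 + 1 = 3.
  i=4: a_4=2, p_4 = 2*5 + 3 = 13, q_4 = 2*3 + 2 = 8.
  i=5: a_5=1, p_5 = 1*13 + 5 = 18, q_5 = 1*8 + 3 = 11.
  i=6: a_6=3, p_6 = 3*18 + 13 = 67, q_6 = 3*11 + 8 = 41.
q_6 = 41 > 11, so the last convergent with denominator <= 11 is p_5/q_5 = 18/11.
The closest fraction with denominator <= 11 is either p_5/q_5 or the intermediate fraction (k*p_5 + p_4)/(k*q_5 + q_4) with the largest k >= 1 whose denominator stays <= 11; these approach x as k grows, and every other convergent or intermediate fraction in range is farther away.
Largest k: floor((11 - q_4)/q_5) = floor((11 - 8)/11) = 0.
Since k = 0, no intermediate fraction beyond p_5/q_5 has denominator <= 11, so the convergent 18/11 is the closest (its error is |67*11 - 18*41|/(41*11) = 1/451).

18/11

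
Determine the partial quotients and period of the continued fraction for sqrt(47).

Write x_i = (sqrt(47) + m_i)/d_i with (m_0, d_0) = (0, 1). a_0 = floor(sqrt(47)) = 6, since 6^2 = 36 <= 47 < 49 = 7^2.
Iterate m_{i+1} = d_i*a_i - m_i, d_{i+1} = (47 - m_{i+1}^2)/d_i, a_{i+1} = floor((a_0 + m_{i+1})/d_{i+1}):
  m_1 = 1*6 - 0 = 6, d_1 = (47 - 6^2)/1 = 11/1 = 11, a_1 = floor((6 + 6)/11) = 1.
  m_2 = 11*1 - 6 = 5, d_2 = (47 - 5^2)/11 = 22/11 = 2, a_2 = floor((6 + 5)/2) = 5.
  m_3 = 2*5 - 5 = 5, d_3 = (47 - 5^2)/2 = 22/2 = 11, a_3 = floor((6 + 5)/11) = 1.
  m_4 = 11*1 - 5 = 6, d_4 = (47 - 6^2)/11 = 11/11 = 1, a_4 = floor((6 + 6)/1) = 12.
  m_5 = 1*12 - 6 = 6, d_5 = (47 - 6^2)/1 = 11/1 = 11: (m_5, d_5) = (m_1, d_1) = (6, 11), so from here the quotients repeat a_1, ..., a_4; the period length is 4.
Hence the expansion of sqrt(47) is a_0 = 6 followed by the repeating block 1, 5, 1, 12 (period 4).

[6; (1, 5, 1, 12)]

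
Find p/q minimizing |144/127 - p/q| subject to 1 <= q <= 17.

17/15

Expand x = 144/127 as a continued fraction with the Euclidean algorithm:
  144 = 1*127 + 17, so a_0 = 1.
  127 = 7*17 + 8, so a_1 = 7.
  17 = 2*8 + 1, so a_2 = 2.
  8 = 8*1 + 0, so a_3 = 8.
so x = [1; 7, 2, 8].
Convergents (p_i = a_i*p_{i-1} + p_{i-2}, q_i = a_i*q_{i-1} + q_{i-2} with p_{-2}=0, p_{-1}=1, q_{-2}=1, q_{-1}=0), until the denominator exceeds 17:
  i=0: a_0=1, p_0 = 1*1 + 0 = 1, q_0 = 1*0 + 1 = 1.
  i=1: a_1=7, p_1 = 7*1 + 1 = 8, q_1 = 7*1 + 0 = 7.
  i=2: a_2=2, p_2 = 2*8 + 1 = 17, q_2 = 2*7 + 1 = 15.
  i=3: a_3=8, p_3 = 8*17 + 8 = 144, q_3 = 8*15 + 7 = 127.
q_3 = 127 > 17, so the last convergent with denominator <= 17 is p_2/q_2 = 17/15.
The closest fraction with denominator <= 17 is either p_2/q_2 or the intermediate fraction (k*p_2 + p_1)/(k*q_2 + q_1) with the largest k >= 1 whose denominator stays <= 17; these approach x as k grows, and every other convergent or intermediate fraction in range is farther away.
Largest k: floor((17 - q_1)/q_2) = floor((17 - 7)/15) = 0.
Since k = 0, no intermediate fraction beyond p_2/q_2 has denominator <= 17, so the convergent 17/15 is the closest (its error is |144*15 - 17*127|/(127*15) = 1/1905).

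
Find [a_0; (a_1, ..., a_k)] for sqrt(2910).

[53; (1, 16, 1, 106)]

Write x_i = (sqrt(2910) + m_i)/d_i with (m_0, d_0) = (0, 1). a_0 = floor(sqrt(2910)) = 53, since 53^2 = 2809 <= 2910 < 2916 = 54^2.
Iterate m_{i+1} = d_i*a_i - m_i, d_{i+1} = (2910 - m_{i+1}^2)/d_i, a_{i+1} = floor((a_0 + m_{i+1})/d_{i+1}):
  m_1 = 1*53 - 0 = 53, d_1 = (2910 - 53^2)/1 = 101/1 = 101, a_1 = floor((53 + 53)/101) = 1.
  m_2 = 101*1 - 53 = 48, d_2 = (2910 - 48^2)/101 = 606/101 = 6, a_2 = floor((53 + 48)/6) = 16.
  m_3 = 6*16 - 48 = 48, d_3 = (2910 - 48^2)/6 = 606/6 = 101, a_3 = floor((53 + 48)/101) = 1.
  m_4 = 101*1 - 48 = 53, d_4 = (2910 - 53^2)/101 = 101/101 = 1, a_4 = floor((53 + 53)/1) = 106.
  m_5 = 1*106 - 53 = 53, d_5 = (2910 - 53^2)/1 = 101/1 = 101: (m_5, d_5) = (m_1, d_1) = (53, 101), so from here the quotients repeat a_1, ..., a_4; the period length is 4.
Hence the expansion of sqrt(2910) is a_0 = 53 followed by the repeating block 1, 16, 1, 106 (period 4).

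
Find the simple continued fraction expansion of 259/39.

Run the Euclidean algorithm on 259 and 39; the successive quotients are the partial quotients a_0, a_1, ... (each step inverts the fractional part left over by the previous one):
  259 = 6*39 + 25, so a_0 = 6.
  39 = 1*25 + 14, so a_1 = 1.
  25 = 1*14 + 11, so a_2 = 1.
  14 = 1*11 + 3, so a_3 = 1.
  11 = 3*3 + 2, so a_4 = 3.
  3 = 1*2 + 1, so a_5 = 1.
  2 = 2*1 + 0, so a_6 = 2.
The remainder reaches 0 after 7 divisions, so the expansion has 7 partial quotients, read off in order.

[6; 1, 1, 1, 3, 1, 2]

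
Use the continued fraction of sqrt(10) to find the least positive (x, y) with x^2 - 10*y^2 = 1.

First expand sqrt(10) as a continued fraction. With x_i = (sqrt(10) + m_i)/d_i and (m_0, d_0) = (0, 1): a_0 = floor(sqrt(10)) = 3, since 3^2 = 9 <= 10 < 16 = 4^2.
Iterate m_{i+1} = d_i*a_i - m_i, d_{i+1} = (10 - m_{i+1}^2)/d_i, a_{i+1} = floor((a_0 + m_{i+1})/d_{i+1}):
  m_1 = 1*3 - 0 = 3, d_1 = (10 - 3^2)/1 = 1/1 = 1, a_1 = floor((3 + 3)/1) = 6.
  m_2 = 1*6 - 3 = 3, d_2 = (10 - 3^2)/1 = 1/1 = 1: (m_2, d_2) = (m_1, d_1) = (3, 1), so from here the quotient a_1 repeats; the period length is 1.
So sqrt(10) = [3; (6)] with period length k = 1.
k is odd, so (p_{k-1}, q_{k-1}) only solves x^2 - 10y^2 = -1 and the fundamental solution of x^2 - 10y^2 = 1 is (p_{2k-1}, q_{2k-1}) = (p_1, q_1); compute convergents through index 1, running through the period twice.
Convergents (p_i = a_i*p_{i-1} + p_{i-2}, q_i = a_i*q_{i-1} + q_{i-2} with p_{-2}=0, p_{-1}=1, q_{-2}=1, q_{-1}=0):
  i=0: a_0=3, p_0 = 3*1 + 0 = 3, q_0 = 3*0 + 1 = 1.
  i=1: a_1=6, p_1 = 6*3 + 1 = 19, q_1 = 6*1 + 0 = 6.
Indeed p_0^2 - 10*q_0^2 = 9 - 10 = -1, not +1.
Check: 19^2 - 10*6^2 = 361 - 360 = 1, so (x, y) = (19, 6) solves the equation, and by the theorem it is the least positive solution.

(x, y) = (19, 6)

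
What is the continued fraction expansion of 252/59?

Run the Euclidean algorithm on 252 and 59; the successive quotients are the partial quotients a_0, a_1, ... (each step inverts the fractional part left over by the previous one):
  252 = 4*59 + 16, so a_0 = 4.
  59 = 3*16 + 11, so a_1 = 3.
  16 = 1*11 + 5, so a_2 = 1.
  11 = 2*5 + 1, so a_3 = 2.
  5 = 5*1 + 0, so a_4 = 5.
The remainder reaches 0 after 5 divisions, so the expansion has 5 partial quotients, read off in order.

[4; 3, 1, 2, 5]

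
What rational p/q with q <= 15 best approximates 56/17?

33/10

Expand x = 56/17 as a continued fraction with the Euclidean algorithm:
  56 = 3*17 + 5, so a_0 = 3.
  17 = 3*5 + 2, so a_1 = 3.
  5 = 2*2 + 1, so a_2 = 2.
  2 = 2*1 + 0, so a_3 = 2.
so x = [3; 3, 2, 2].
Convergents (p_i = a_i*p_{i-1} + p_{i-2}, q_i = a_i*q_{i-1} + q_{i-2} with p_{-2}=0, p_{-1}=1, q_{-2}=1, q_{-1}=0), until the denominator exceeds 15:
  i=0: a_0=3, p_0 = 3*1 + 0 = 3, q_0 = 3*0 + 1 = 1.
  i=1: a_1=3, p_1 = 3*3 + 1 = 10, q_1 = 3*1 + 0 = 3.
  i=2: a_2=2, p_2 = 2*10 + 3 = 23, q_2 = 2*3 + 1 = 7.
  i=3: a_3=2, p_3 = 2*23 + 10 = 56, q_3 = 2*7 + 3 = 17.
q_3 = 17 > 15, so the last convergent with denominator <= 15 is p_2/q_2 = 23/7.
The closest fraction with denominator <= 15 is either p_2/q_2 or the intermediate fraction (k*p_2 + p_1)/(k*q_2 + q_1) with the largest k >= 1 whose denominator stays <= 15; these approach x as k grows, and every other convergent or intermediate fraction in range is farther away.
Largest k: floor((15 - q_1)/q_2) = floor((15 - 3)/7) = 1.
That gives (1*23 + 10)/(1*7 + 3) = 33/10.
Compare the errors: |x - 23/7| = |56*7 - 23*17|/(17*7) = 1/119, and |x - 33/10| = |56*10 - 33*17|/(17*10) = 1/170.
Cross-multiplying, 1*119 = 119 < 170 = 1*170, so 1/170 is smaller: the intermediate fraction 33/10 is closer to x than 23/7.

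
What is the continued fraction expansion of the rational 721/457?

[1; 1, 1, 2, 1, 2, 1, 1, 4, 2]

Run the Euclidean algorithm on 721 and 457; the successive quotients are the partial quotients a_0, a_1, ... (each step inverts the fractional part left over by the previous one):
  721 = 1*457 + 264, so a_0 = 1.
  457 = 1*264 + 193, so a_1 = 1.
  264 = 1*193 + 71, so a_2 = 1.
  193 = 2*71 + 51, so a_3 = 2.
  71 = 1*51 + 20, so a_4 = 1.
  51 = 2*20 + 11, so a_5 = 2.
  20 = 1*11 + 9, so a_6 = 1.
  11 = 1*9 + 2, so a_7 = 1.
  9 = 4*2 + 1, so a_8 = 4.
  2 = 2*1 + 0, so a_9 = 2.
The remainder reaches 0 after 10 divisions, so the expansion has 10 partial quotients, read off in order.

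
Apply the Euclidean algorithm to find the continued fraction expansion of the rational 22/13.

Run the Euclidean algorithm on 22 and 13; the successive quotients are the partial quotients a_0, a_1, ... (each step inverts the fractional part left over by the previous one):
  22 = 1*13 + 9, so a_0 = 1.
  13 = 1*9 + 4, so a_1 = 1.
  9 = 2*4 + 1, so a_2 = 2.
  4 = 4*1 + 0, so a_3 = 4.
The remainder reaches 0 after 4 divisions, so the expansion has 4 partial quotients, read off in order.

[1; 1, 2, 4]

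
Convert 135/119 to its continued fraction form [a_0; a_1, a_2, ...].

[1; 7, 2, 3, 2]

Run the Euclidean algorithm on 135 and 119; the successive quotients are the partial quotients a_0, a_1, ... (each step inverts the fractional part left over by the previous one):
  135 = 1*119 + 16, so a_0 = 1.
  119 = 7*16 + 7, so a_1 = 7.
  16 = 2*7 + 2, so a_2 = 2.
  7 = 3*2 + 1, so a_3 = 3.
  2 = 2*1 + 0, so a_4 = 2.
The remainder reaches 0 after 5 divisions, so the expansion has 5 partial quotients, read off in order.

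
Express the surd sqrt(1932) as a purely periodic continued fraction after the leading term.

[43; (1, 20, 1, 86)]

Write x_i = (sqrt(1932) + m_i)/d_i with (m_0, d_0) = (0, 1). a_0 = floor(sqrt(1932)) = 43, since 43^2 = 1849 <= 1932 < 1936 = 44^2.
Iterate m_{i+1} = d_i*a_i - m_i, d_{i+1} = (1932 - m_{i+1}^2)/d_i, a_{i+1} = floor((a_0 + m_{i+1})/d_{i+1}):
  m_1 = 1*43 - 0 = 43, d_1 = (1932 - 43^2)/1 = 83/1 = 83, a_1 = floor((43 + 43)/83) = 1.
  m_2 = 83*1 - 43 = 40, d_2 = (1932 - 40^2)/83 = 332/83 = 4, a_2 = floor((43 + 40)/4) = 20.
  m_3 = 4*20 - 40 = 40, d_3 = (1932 - 40^2)/4 = 332/4 = 83, a_3 = floor((43 + 40)/83) = 1.
  m_4 = 83*1 - 40 = 43, d_4 = (1932 - 43^2)/83 = 83/83 = 1, a_4 = floor((43 + 43)/1) = 86.
  m_5 = 1*86 - 43 = 43, d_5 = (1932 - 43^2)/1 = 83/1 = 83: (m_5, d_5) = (m_1, d_1) = (43, 83), so from here the quotients repeat a_1, ..., a_4; the period length is 4.
Hence the expansion of sqrt(1932) is a_0 = 43 followed by the repeating block 1, 20, 1, 86 (period 4).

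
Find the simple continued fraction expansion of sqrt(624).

Write x_i = (sqrt(624) + m_i)/d_i with (m_0, d_0) = (0, 1). a_0 = floor(sqrt(624)) = 24, since 24^2 = 576 <= 624 < 625 = 25^2.
Iterate m_{i+1} = d_i*a_i - m_i, d_{i+1} = (624 - m_{i+1}^2)/d_i, a_{i+1} = floor((a_0 + m_{i+1})/d_{i+1}):
  m_1 = 1*24 - 0 = 24, d_1 = (624 - 24^2)/1 = 48/1 = 48, a_1 = floor((24 + 24)/48) = 1.
  m_2 = 48*1 - 24 = 24, d_2 = (624 - 24^2)/48 = 48/48 = 1, a_2 = floor((24 + 24)/1) = 48.
  m_3 = 1*48 - 24 = 24, d_3 = (624 - 24^2)/1 = 48/1 = 48: (m_3, d_3) = (m_1, d_1) = (24, 48), so from here the quotients repeat a_1, a_2; the period length is 2.
Hence the expansion of sqrt(624) is a_0 = 24 followed by the repeating block 1, 48 (period 2).

[24; (1, 48)]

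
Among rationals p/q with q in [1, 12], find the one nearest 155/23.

Expand x = 155/23 as a continued fraction with the Euclidean algorithm:
  155 = 6*23 + 17, so a_0 = 6.
  23 = 1*17 + 6, so a_1 = 1.
  17 = 2*6 + 5, so a_2 = 2.
  6 = 1*5 + 1, so a_3 = 1.
  5 = 5*1 + 0, so a_4 = 5.
so x = [6; 1, 2, 1, 5].
Convergents (p_i = a_i*p_{i-1} + p_{i-2}, q_i = a_i*q_{i-1} + q_{i-2} with p_{-2}=0, p_{-1}=1, q_{-2}=1, q_{-1}=0), until the denominator exceeds 12:
  i=0: a_0=6, p_0 = 6*1 + 0 = 6, q_0 = 6*0 + 1 = 1.
  i=1: a_1=1, p_1 = 1*6 + 1 = 7, q_1 = 1*1 + 0 = 1.
  i=2: a_2=2, p_2 = 2*7 + 6 = 20, q_2 = 2*1 + 1 = 3.
  i=3: a_3=1, p_3 = 1*20 + 7 = 27, q_3 = 1*3 + 1 = 4.
  i=4: a_4=5, p_4 = 5*27 + 20 = 155, q_4 = 5*4 + 3 = 23.
q_4 = 23 > 12, so the last convergent with denominator <= 12 is p_3/q_3 = 27/4.
The closest fraction with denominator <= 12 is either p_3/q_3 or the intermediate fraction (k*p_3 + p_2)/(k*q_3 + q_2) with the largest k >= 1 whose denominator stays <= 12; these approach x as k grows, and every other convergent or intermediate fraction in range is farther away.
Largest k: floor((12 - q_2)/q_3) = floor((12 - 3)/4) = 2.
That gives (2*27 + 20)/(2*4 + 3) = 74/11.
Compare the errors: |x - 27/4| = |155*4 - 27*23|/(23*4) = 1/92, and |x - 74/11| = |155*11 - 74*23|/(23*11) = 3/253.
Cross-multiplying, 1*253 = 253 < 276 = 3*92, so 1/92 is smaller: the convergent 27/4 is closer to x than 74/11.

27/4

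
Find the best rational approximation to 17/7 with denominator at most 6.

12/5

Expand x = 17/7 as a continued fraction with the Euclidean algorithm:
  17 = 2*7 + 3, so a_0 = 2.
  7 = 2*3 + 1, so a_1 = 2.
  3 = 3*1 + 0, so a_2 = 3.
so x = [2; 2, 3].
Convergents (p_i = a_i*p_{i-1} + p_{i-2}, q_i = a_i*q_{i-1} + q_{i-2} with p_{-2}=0, p_{-1}=1, q_{-2}=1, q_{-1}=0), until the denominator exceeds 6:
  i=0: a_0=2, p_0 = 2*1 + 0 = 2, q_0 = 2*0 + 1 = 1.
  i=1: a_1=2, p_1 = 2*2 + 1 = 5, q_1 = 2*1 + 0 = 2.
  i=2: a_2=3, p_2 = 3*5 + 2 = 17, q_2 = 3*2 + 1 = 7.
q_2 = 7 > 6, so the last convergent with denominator <= 6 is p_1/q_1 = 5/2.
The closest fraction with denominator <= 6 is either p_1/q_1 or the intermediate fraction (k*p_1 + p_0)/(k*q_1 + q_0) with the largest k >= 1 whose denominator stays <= 6; these approach x as k grows, and every other convergent or intermediate fraction in range is farther away.
Largest k: floor((6 - q_0)/q_1) = floor((6 - 1)/2) = 2.
That gives (2*5 + 2)/(2*2 + 1) = 12/5.
Compare the errors: |x - 5/2| = |17*2 - 5*7|/(7*2) = 1/14, and |x - 12/5| = |17*5 - 12*7|/(7*5) = 1/35.
Cross-multiplying, 1*14 = 14 < 35 = 1*35, so 1/35 is smaller: the intermediate fraction 12/5 is closer to x than 5/2.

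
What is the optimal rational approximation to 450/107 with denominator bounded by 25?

101/24

Expand x = 450/107 as a continued fraction with the Euclidean algorithm:
  450 = 4*107 + 22, so a_0 = 4.
  107 = 4*22 + 19, so a_1 = 4.
  22 = 1*19 + 3, so a_2 = 1.
  19 = 6*3 + 1, so a_3 = 6.
  3 = 3*1 + 0, so a_4 = 3.
so x = [4; 4, 1, 6, 3].
Convergents (p_i = a_i*p_{i-1} + p_{i-2}, q_i = a_i*q_{i-1} + q_{i-2} with p_{-2}=0, p_{-1}=1, q_{-2}=1, q_{-1}=0), until the denominator exceeds 25:
  i=0: a_0=4, p_0 = 4*1 + 0 = 4, q_0 = 4*0 + 1 = 1.
  i=1: a_1=4, p_1 = 4*4 + 1 = 17, q_1 = 4*1 + 0 = 4.
  i=2: a_2=1, p_2 = 1*17 + 4 = 21, q_2 = 1*4 + 1 = 5.
  i=3: a_3=6, p_3 = 6*21 + 17 = 143, q_3 = 6*5 + 4 = 34.
q_3 = 34 > 25, so the last convergent with denominator <= 25 is p_2/q_2 = 21/5.
The closest fraction with denominator <= 25 is either p_2/q_2 or the intermediate fraction (k*p_2 + p_1)/(k*q_2 + q_1) with the largest k >= 1 whose denominator stays <= 25; these approach x as k grows, and every other convergent or intermediate fraction in range is farther away.
Largest k: floor((25 - q_1)/q_2) = floor((25 - 4)/5) = 4.
That gives (4*21 + 17)/(4*5 + 4) = 101/24.
Compare the errors: |x - 21/5| = |450*5 - 21*107|/(107*5) = 3/535, and |x - 101/24| = |450*24 - 101*107|/(107*24) = 7/2568.
Cross-multiplying, 7*535 = 3745 < 7704 = 3*2568, so 7/2568 is smaller: the intermediate fraction 101/24 is closer to x than 21/5.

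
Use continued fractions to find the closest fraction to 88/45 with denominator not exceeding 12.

23/12

Expand x = 88/45 as a continued fraction with the Euclidean algorithm:
  88 = 1*45 + 43, so a_0 = 1.
  45 = 1*43 + 2, so a_1 = 1.
  43 = 21*2 + 1, so a_2 = 21.
  2 = 2*1 + 0, so a_3 = 2.
so x = [1; 1, 21, 2].
Convergents (p_i = a_i*p_{i-1} + p_{i-2}, q_i = a_i*q_{i-1} + q_{i-2} with p_{-2}=0, p_{-1}=1, q_{-2}=1, q_{-1}=0), until the denominator exceeds 12:
  i=0: a_0=1, p_0 = 1*1 + 0 = 1, q_0 = 1*0 + 1 = 1.
  i=1: a_1=1, p_1 = 1*1 + 1 = 2, q_1 = 1*1 + 0 = 1.
  i=2: a_2=21, p_2 = 21*2 + 1 = 43, q_2 = 21*1 + 1 = 22.
q_2 = 22 > 12, so the last convergent with denominator <= 12 is p_1/q_1 = 2/1.
The closest fraction with denominator <= 12 is either p_1/q_1 or the intermediate fraction (k*p_1 + p_0)/(k*q_1 + q_0) with the largest k >= 1 whose denominator stays <= 12; these approach x as k grows, and every other convergent or intermediate fraction in range is farther away.
Largest k: floor((12 - q_0)/q_1) = floor((12 - 1)/1) = 11.
That gives (11*2 + 1)/(11*1 + 1) = 23/12.
Compare the errors: |x - 2/1| = |88*1 - 2*45|/(45*1) = 2/45, and |x - 23/12| = |88*12 - 23*45|/(45*12) = 21/540.
Cross-multiplying, 21*45 = 945 < 1080 = 2*540, so 21/540 is smaller: the intermediate fraction 23/12 is closer to x than 2/1.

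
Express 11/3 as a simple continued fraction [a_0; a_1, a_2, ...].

Run the Euclidean algorithm on 11 and 3; the successive quotients are the partial quotients a_0, a_1, ... (each step inverts the fractional part left over by the previous one):
  11 = 3*3 + 2, so a_0 = 3.
  3 = 1*2 + 1, so a_1 = 1.
  2 = 2*1 + 0, so a_2 = 2.
The remainder reaches 0 after 3 divisions, so the expansion has 3 partial quotients, read off in order.

[3; 1, 2]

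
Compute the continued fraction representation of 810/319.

Run the Euclidean algorithm on 810 and 319; the successive quotients are the partial quotients a_0, a_1, ... (each step inverts the fractional part left over by the previous one):
  810 = 2*319 + 172, so a_0 = 2.
  319 = 1*172 + 147, so a_1 = 1.
  172 = 1*147 + 25, so a_2 = 1.
  147 = 5*25 + 22, so a_3 = 5.
  25 = 1*22 + 3, so a_4 = 1.
  22 = 7*3 + 1, so a_5 = 7.
  3 = 3*1 + 0, so a_6 = 3.
The remainder reaches 0 after 7 divisions, so the expansion has 7 partial quotients, read off in order.

[2; 1, 1, 5, 1, 7, 3]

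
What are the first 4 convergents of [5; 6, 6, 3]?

5/1, 31/6, 191/37, 604/117

Using the convergent recurrence p_i = a_i*p_{i-1} + p_{i-2}, q_i = a_i*q_{i-1} + q_{i-2} with p_{-2}=0, p_{-1}=1, q_{-2}=1, q_{-1}=0:
  i=0: a_0=5, p_0 = 5*1 + 0 = 5, q_0 = 5*0 + 1 = 1.
  i=1: a_1=6, p_1 = 6*5 + 1 = 31, q_1 = 6*1 + 0 = 6.
  i=2: a_2=6, p_2 = 6*31 + 5 = 191, q_2 = 6*6 + 1 = 37.
  i=3: a_3=3, p_3 = 3*191 + 31 = 604, q_3 = 3*37 + 6 = 117.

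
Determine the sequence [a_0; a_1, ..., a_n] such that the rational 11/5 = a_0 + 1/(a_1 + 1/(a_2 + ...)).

Run the Euclidean algorithm on 11 and 5; the successive quotients are the partial quotients a_0, a_1, ... (each step inverts the fractional part left over by the previous one):
  11 = 2*5 + 1, so a_0 = 2.
  5 = 5*1 + 0, so a_1 = 5.
The remainder reaches 0 after 2 divisions, so the expansion has 2 partial quotients, read off in order.

[2; 5]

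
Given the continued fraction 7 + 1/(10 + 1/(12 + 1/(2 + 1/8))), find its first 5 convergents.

7/1, 71/10, 859/121, 1789/252, 15171/2137

Using the convergent recurrence p_i = a_i*p_{i-1} + p_{i-2}, q_i = a_i*q_{i-1} + q_{i-2} with p_{-2}=0, p_{-1}=1, q_{-2}=1, q_{-1}=0:
  i=0: a_0=7, p_0 = 7*1 + 0 = 7, q_0 = 7*0 + 1 = 1.
  i=1: a_1=10, p_1 = 10*7 + 1 = 71, q_1 = 10*1 + 0 = 10.
  i=2: a_2=12, p_2 = 12*71 + 7 = 859, q_2 = 12*10 + 1 = 121.
  i=3: a_3=2, p_3 = 2*859 + 71 = 1789, q_3 = 2*121 + 10 = 252.
  i=4: a_4=8, p_4 = 8*1789 + 859 = 15171, q_4 = 8*252 + 121 = 2137.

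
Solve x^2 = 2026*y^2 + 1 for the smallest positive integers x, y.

(x, y) = (4051, 90)

First expand sqrt(2026) as a continued fraction. With x_i = (sqrt(2026) + m_i)/d_i and (m_0, d_0) = (0, 1): a_0 = floor(sqrt(2026)) = 45, since 45^2 = 2025 <= 2026 < 2116 = 46^2.
Iterate m_{i+1} = d_i*a_i - m_i, d_{i+1} = (2026 - m_{i+1}^2)/d_i, a_{i+1} = floor((a_0 + m_{i+1})/d_{i+1}):
  m_1 = 1*45 - 0 = 45, d_1 = (2026 - 45^2)/1 = 1/1 = 1, a_1 = floor((45 + 45)/1) = 90.
  m_2 = 1*90 - 45 = 45, d_2 = (2026 - 45^2)/1 = 1/1 = 1: (m_2, d_2) = (m_1, d_1) = (45, 1), so from here the quotient a_1 repeats; the period length is 1.
So sqrt(2026) = [45; (90)] with period length k = 1.
k is odd, so (p_{k-1}, q_{k-1}) only solves x^2 - 2026y^2 = -1 and the fundamental solution of x^2 - 2026y^2 = 1 is (p_{2k-1}, q_{2k-1}) = (p_1, q_1); compute convergents through index 1, running through the period twice.
Convergents (p_i = a_i*p_{i-1} + p_{i-2}, q_i = a_i*q_{i-1} + q_{i-2} with p_{-2}=0, p_{-1}=1, q_{-2}=1, q_{-1}=0):
  i=0: a_0=45, p_0 = 45*1 + 0 = 45, q_0 = 45*0 + 1 = 1.
  i=1: a_1=90, p_1 = 90*45 + 1 = 4051, q_1 = 90*1 + 0 = 90.
Indeed p_0^2 - 2026*q_0^2 = 2025 - 2026 = -1, not +1.
Check: 4051^2 - 2026*90^2 = 16410601 - 16410600 = 1, so (x, y) = (4051, 90) solves the equation, and by the theorem it is the least positive solution.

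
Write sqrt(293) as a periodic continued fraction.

Write x_i = (sqrt(293) + m_i)/d_i with (m_0, d_0) = (0, 1). a_0 = floor(sqrt(293)) = 17, since 17^2 = 289 <= 293 < 324 = 18^2.
Iterate m_{i+1} = d_i*a_i - m_i, d_{i+1} = (293 - m_{i+1}^2)/d_i, a_{i+1} = floor((a_0 + m_{i+1})/d_{i+1}):
  m_1 = 1*17 - 0 = 17, d_1 = (293 - 17^2)/1 = 4/1 = 4, a_1 = floor((17 + 17)/4) = 8.
  m_2 = 4*8 - 17 = 15, d_2 = (293 - 15^2)/4 = 68/4 = 17, a_2 = floor((17 + 15)/17) = 1.
  m_3 = 17*1 - 15 = 2, d_3 = (293 - 2^2)/17 = 289/17 = 17, a_3 = floor((17 + 2)/17) = 1.
  m_4 = 17*1 - 2 = 15, d_4 = (293 - 15^2)/17 = 68/17 = 4, a_4 = floor((17 + 15)/4) = 8.
  m_5 = 4*8 - 15 = 17, d_5 = (293 - 17^2)/4 = 4/4 = 1, a_5 = floor((17 + 17)/1) = 34.
  m_6 = 1*34 - 17 = 17, d_6 = (293 - 17^2)/1 = 4/1 = 4: (m_6, d_6) = (m_1, d_1) = (17, 4), so from here the quotients repeat a_1, ..., a_5; the period length is 5.
Hence the expansion of sqrt(293) is a_0 = 17 followed by the repeating block 8, 1, 1, 8, 34 (period 5).

[17; (8, 1, 1, 8, 34)]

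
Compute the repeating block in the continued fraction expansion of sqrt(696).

Write x_i = (sqrt(696) + m_i)/d_i with (m_0, d_0) = (0, 1). a_0 = floor(sqrt(696)) = 26, since 26^2 = 676 <= 696 < 729 = 27^2.
Iterate m_{i+1} = d_i*a_i - m_i, d_{i+1} = (696 - m_{i+1}^2)/d_i, a_{i+1} = floor((a_0 + m_{i+1})/d_{i+1}):
  m_1 = 1*26 - 0 = 26, d_1 = (696 - 26^2)/1 = 20/1 = 20, a_1 = floor((26 + 26)/20) = 2.
  m_2 = 20*2 - 26 = 14, d_2 = (696 - 14^2)/20 = 500/20 = 25, a_2 = floor((26 + 14)/25) = 1.
  m_3 = 25*1 - 14 = 11, d_3 = (696 - 11^2)/25 = 575/25 = 23, a_3 = floor((26 + 11)/23) = 1.
  m_4 = 23*1 - 11 = 12, d_4 = (696 - 12^2)/23 = 552/23 = 24, a_4 = floor((26 + 12)/24) = 1.
  m_5 = 24*1 - 12 = 12, d_5 = (696 - 12^2)/24 = 552/24 = 23, a_5 = floor((26 + 12)/23) = 1.
  m_6 = 23*1 - 12 = 11, d_6 = (696 - 11^2)/23 = 575/23 = 25, a_6 = floor((26 + 11)/25) = 1.
  m_7 = 25*1 - 11 = 14, d_7 = (696 - 14^2)/25 = 500/25 = 20, a_7 = floor((26 + 14)/20) = 2.
  m_8 = 20*2 - 14 = 26, d_8 = (696 - 26^2)/20 = 20/20 = 1, a_8 = floor((26 + 26)/1) = 52.
  m_9 = 1*52 - 26 = 26, d_9 = (696 - 26^2)/1 = 20/1 = 20: (m_9, d_9) = (m_1, d_1) = (26, 20), so from here the quotients repeat a_1, ..., a_8; the period length is 8.
Hence the expansion of sqrt(696) is a_0 = 26 followed by the repeating block 2, 1, 1, 1, 1, 1, 2, 52 (period 8).

[26; (2, 1, 1, 1, 1, 1, 2, 52)]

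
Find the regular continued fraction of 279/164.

Run the Euclidean algorithm on 279 and 164; the successive quotients are the partial quotients a_0, a_1, ... (each step inverts the fractional part left over by the previous one):
  279 = 1*164 + 115, so a_0 = 1.
  164 = 1*115 + 49, so a_1 = 1.
  115 = 2*49 + 17, so a_2 = 2.
  49 = 2*17 + 15, so a_3 = 2.
  17 = 1*15 + 2, so a_4 = 1.
  15 = 7*2 + 1, so a_5 = 7.
  2 = 2*1 + 0, so a_6 = 2.
The remainder reaches 0 after 7 divisions, so the expansion has 7 partial quotients, read off in order.

[1; 1, 2, 2, 1, 7, 2]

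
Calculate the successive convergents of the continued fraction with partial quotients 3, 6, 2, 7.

3/1, 19/6, 41/13, 306/97

Using the convergent recurrence p_i = a_i*p_{i-1} + p_{i-2}, q_i = a_i*q_{i-1} + q_{i-2} with p_{-2}=0, p_{-1}=1, q_{-2}=1, q_{-1}=0:
  i=0: a_0=3, p_0 = 3*1 + 0 = 3, q_0 = 3*0 + 1 = 1.
  i=1: a_1=6, p_1 = 6*3 + 1 = 19, q_1 = 6*1 + 0 = 6.
  i=2: a_2=2, p_2 = 2*19 + 3 = 41, q_2 = 2*6 + 1 = 13.
  i=3: a_3=7, p_3 = 7*41 + 19 = 306, q_3 = 7*13 + 6 = 97.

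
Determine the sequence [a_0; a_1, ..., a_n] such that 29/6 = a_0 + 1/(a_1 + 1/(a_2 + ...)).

Run the Euclidean algorithm on 29 and 6; the successive quotients are the partial quotients a_0, a_1, ... (each step inverts the fractional part left over by the previous one):
  29 = 4*6 + 5, so a_0 = 4.
  6 = 1*5 + 1, so a_1 = 1.
  5 = 5*1 + 0, so a_2 = 5.
The remainder reaches 0 after 3 divisions, so the expansion has 3 partial quotients, read off in order.

[4; 1, 5]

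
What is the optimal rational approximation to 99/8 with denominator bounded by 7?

Expand x = 99/8 as a continued fraction with the Euclidean algorithm:
  99 = 12*8 + 3, so a_0 = 12.
  8 = 2*3 + 2, so a_1 = 2.
  3 = 1*2 + 1, so a_2 = 1.
  2 = 2*1 + 0, so a_3 = 2.
so x = [12; 2, 1, 2].
Convergents (p_i = a_i*p_{i-1} + p_{i-2}, q_i = a_i*q_{i-1} + q_{i-2} with p_{-2}=0, p_{-1}=1, q_{-2}=1, q_{-1}=0), until the denominator exceeds 7:
  i=0: a_0=12, p_0 = 12*1 + 0 = 12, q_0 = 12*0 + 1 = 1.
  i=1: a_1=2, p_1 = 2*12 + 1 = 25, q_1 = 2*1 + 0 = 2.
  i=2: a_2=1, p_2 = 1*25 + 12 = 37, q_2 = 1*2 + 1 = 3.
  i=3: a_3=2, p_3 = 2*37 + 25 = 99, q_3 = 2*3 + 2 = 8.
q_3 = 8 > 7, so the last convergent with denominator <= 7 is p_2/q_2 = 37/3.
The closest fraction with denominator <= 7 is either p_2/q_2 or the intermediate fraction (k*p_2 + p_1)/(k*q_2 + q_1) with the largest k >= 1 whose denominator stays <= 7; these approach x as k grows, and every other convergent or intermediate fraction in range is farther away.
Largest k: floor((7 - q_1)/q_2) = floor((7 - 2)/3) = 1.
That gives (1*37 + 25)/(1*3 + 2) = 62/5.
Compare the errors: |x - 37/3| = |99*3 - 37*8|/(8*3) = 1/24, and |x - 62/5| = |99*5 - 62*8|/(8*5) = 1/40.
Cross-multiplying, 1*24 = 24 < 40 = 1*40, so 1/40 is smaller: the intermediate fraction 62/5 is closer to x than 37/3.

62/5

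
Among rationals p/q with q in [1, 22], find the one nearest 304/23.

Expand x = 304/23 as a continued fraction with the Euclidean algorithm:
  304 = 13*23 + 5, so a_0 = 13.
  23 = 4*5 + 3, so a_1 = 4.
  5 = 1*3 + 2, so a_2 = 1.
  3 = 1*2 + 1, so a_3 = 1.
  2 = 2*1 + 0, so a_4 = 2.
so x = [13; 4, 1, 1, 2].
Convergents (p_i = a_i*p_{i-1} + p_{i-2}, q_i = a_i*q_{i-1} + q_{i-2} with p_{-2}=0, p_{-1}=1, q_{-2}=1, q_{-1}=0), until the denominator exceeds 22:
  i=0: a_0=13, p_0 = 13*1 + 0 = 13, q_0 = 13*0 + 1 = 1.
  i=1: a_1=4, p_1 = 4*13 + 1 = 53, q_1 = 4*1 + 0 = 4.
  i=2: a_2=1, p_2 = 1*53 + 13 = 66, q_2 = 1*4 + 1 = 5.
  i=3: a_3=1, p_3 = 1*66 + 53 = 119, q_3 = 1*5 + 4 = 9.
  i=4: a_4=2, p_4 = 2*119 + 66 = 304, q_4 = 2*9 + 5 = 23.
q_4 = 23 > 22, so the last convergent with denominator <= 22 is p_3/q_3 = 119/9.
The closest fraction with denominator <= 22 is either p_3/q_3 or the intermediate fraction (k*p_3 + p_2)/(k*q_3 + q_2) with the largest k >= 1 whose denominator stays <= 22; these approach x as k grows, and every other convergent or intermediate fraction in range is farther away.
Largest k: floor((22 - q_2)/q_3) = floor((22 - 5)/9) = 1.
That gives (1*119 + 66)/(1*9 + 5) = 185/14.
Compare the errors: |x - 119/9| = |304*9 - 119*23|/(23*9) = 1/207, and |x - 185/14| = |304*14 - 185*23|/(23*14) = 1/322.
Cross-multiplying, 1*207 = 207 < 322 = 1*322, so 1/322 is smaller: the intermediate fraction 185/14 is closer to x than 119/9.

185/14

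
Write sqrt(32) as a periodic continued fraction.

[5; (1, 1, 1, 10)]

Write x_i = (sqrt(32) + m_i)/d_i with (m_0, d_0) = (0, 1). a_0 = floor(sqrt(32)) = 5, since 5^2 = 25 <= 32 < 36 = 6^2.
Iterate m_{i+1} = d_i*a_i - m_i, d_{i+1} = (32 - m_{i+1}^2)/d_i, a_{i+1} = floor((a_0 + m_{i+1})/d_{i+1}):
  m_1 = 1*5 - 0 = 5, d_1 = (32 - 5^2)/1 = 7/1 = 7, a_1 = floor((5 + 5)/7) = 1.
  m_2 = 7*1 - 5 = 2, d_2 = (32 - 2^2)/7 = 28/7 = 4, a_2 = floor((5 + 2)/4) = 1.
  m_3 = 4*1 - 2 = 2, d_3 = (32 - 2^2)/4 = 28/4 = 7, a_3 = floor((5 + 2)/7) = 1.
  m_4 = 7*1 - 2 = 5, d_4 = (32 - 5^2)/7 = 7/7 = 1, a_4 = floor((5 + 5)/1) = 10.
  m_5 = 1*10 - 5 = 5, d_5 = (32 - 5^2)/1 = 7/1 = 7: (m_5, d_5) = (m_1, d_1) = (5, 7), so from here the quotients repeat a_1, ..., a_4; the period length is 4.
Hence the expansion of sqrt(32) is a_0 = 5 followed by the repeating block 1, 1, 1, 10 (period 4).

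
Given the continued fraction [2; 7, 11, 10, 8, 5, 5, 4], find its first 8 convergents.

2/1, 15/7, 167/78, 1685/787, 13647/6374, 69920/32657, 363247/169659, 1522908/711293

Using the convergent recurrence p_i = a_i*p_{i-1} + p_{i-2}, q_i = a_i*q_{i-1} + q_{i-2} with p_{-2}=0, p_{-1}=1, q_{-2}=1, q_{-1}=0:
  i=0: a_0=2, p_0 = 2*1 + 0 = 2, q_0 = 2*0 + 1 = 1.
  i=1: a_1=7, p_1 = 7*2 + 1 = 15, q_1 = 7*1 + 0 = 7.
  i=2: a_2=11, p_2 = 11*15 + 2 = 167, q_2 = 11*7 + 1 = 78.
  i=3: a_3=10, p_3 = 10*167 + 15 = 1685, q_3 = 10*78 + 7 = 787.
  i=4: a_4=8, p_4 = 8*1685 + 167 = 13647, q_4 = 8*787 + 78 = 6374.
  i=5: a_5=5, p_5 = 5*13647 + 1685 = 69920, q_5 = 5*6374 + 787 = 32657.
  i=6: a_6=5, p_6 = 5*69920 + 13647 = 363247, q_6 = 5*32657 + 6374 = 169659.
  i=7: a_7=4, p_7 = 4*363247 + 69920 = 1522908, q_7 = 4*169659 + 32657 = 711293.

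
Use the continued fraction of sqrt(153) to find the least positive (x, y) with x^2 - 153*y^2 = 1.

First expand sqrt(153) as a continued fraction. With x_i = (sqrt(153) + m_i)/d_i and (m_0, d_0) = (0, 1): a_0 = floor(sqrt(153)) = 12, since 12^2 = 144 <= 153 < 169 = 13^2.
Iterate m_{i+1} = d_i*a_i - m_i, d_{i+1} = (153 - m_{i+1}^2)/d_i, a_{i+1} = floor((a_0 + m_{i+1})/d_{i+1}):
  m_1 = 1*12 - 0 = 12, d_1 = (153 - 12^2)/1 = 9/1 = 9, a_1 = floor((12 + 12)/9) = 2.
  m_2 = 9*2 - 12 = 6, d_2 = (153 - 6^2)/9 = 117/9 = 13, a_2 = floor((12 + 6)/13) = 1.
  m_3 = 13*1 - 6 = 7, d_3 = (153 - 7^2)/13 = 104/13 = 8, a_3 = floor((12 + 7)/8) = 2.
  m_4 = 8*2 - 7 = 9, d_4 = (153 - 9^2)/8 = 72/8 = 9, a_4 = floor((12 + 9)/9) = 2.
  m_5 = 9*2 - 9 = 9, d_5 = (153 - 9^2)/9 = 72/9 = 8, a_5 = floor((12 + 9)/8) = 2.
  m_6 = 8*2 - 9 = 7, d_6 = (153 - 7^2)/8 = 104/8 = 13, a_6 = floor((12 + 7)/13) = 1.
  m_7 = 13*1 - 7 = 6, d_7 = (153 - 6^2)/13 = 117/13 = 9, a_7 = floor((12 + 6)/9) = 2.
  m_8 = 9*2 - 6 = 12, d_8 = (153 - 12^2)/9 = 9/9 = 1, a_8 = floor((12 + 12)/1) = 24.
  m_9 = 1*24 - 12 = 12, d_9 = (153 - 12^2)/1 = 9/1 = 9: (m_9, d_9) = (m_1, d_1) = (12, 9), so from here the quotients repeat a_1, ..., a_8; the period length is 8.
So sqrt(153) = [12; (2, 1, 2, 2, 2, 1, 2, 24)] with period length k = 8.
k is even, so the fundamental solution of x^2 - 153y^2 = 1 is (p_{k-1}, q_{k-1}) = (p_7, q_7); compute convergents through index 7.
Convergents (p_i = a_i*p_{i-1} + p_{i-2}, q_i = a_i*q_{i-1} + q_{i-2} with p_{-2}=0, p_{-1}=1, q_{-2}=1, q_{-1}=0):
  i=0: a_0=12, p_0 = 12*1 + 0 = 12, q_0 = 12*0 + 1 = 1.
  i=1: a_1=2, p_1 = 2*12 + 1 = 25, q_1 = 2*1 + 0 = 2.
  i=2: a_2=1, p_2 = 1*25 + 12 = 37, q_2 = 1*2 + 1 = 3.
  i=3: a_3=2, p_3 = 2*37 + 25 = 99, q_3 = 2*3 + 2 = 8.
  i=4: a_4=2, p_4 = 2*99 + 37 = 235, q_4 = 2*8 + 3 = 19.
  i=5: a_5=2, p_5 = 2*235 + 99 = 569, q_5 = 2*19 + 8 = 46.
  i=6: a_6=1, p_6 = 1*569 + 235 = 804, q_6 = 1*46 + 19 = 65.
  i=7: a_7=2, p_7 = 2*804 + 569 = 2177, q_7 = 2*65 + 46 = 176.
Check: 2177^2 - 153*176^2 = 4739329 - 4739328 = 1, so (x, y) = (2177, 176) solves the equation, and by the theorem it is the least positive solution.

(x, y) = (2177, 176)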